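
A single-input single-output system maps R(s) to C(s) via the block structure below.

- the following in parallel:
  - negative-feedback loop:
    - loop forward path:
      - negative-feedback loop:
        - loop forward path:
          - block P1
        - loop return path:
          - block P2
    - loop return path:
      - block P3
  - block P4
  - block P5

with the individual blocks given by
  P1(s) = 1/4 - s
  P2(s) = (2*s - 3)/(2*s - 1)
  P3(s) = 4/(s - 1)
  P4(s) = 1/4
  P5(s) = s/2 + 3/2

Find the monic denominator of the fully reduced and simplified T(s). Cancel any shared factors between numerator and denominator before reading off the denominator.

Step 1: apply the feedback formula to P1, P2 -> (8*s^2 - 6*s + 1)/(8*s^2 - 22*s + 7)
Step 2: apply the feedback formula to [P1/(1+P1*P2)], P3 -> (8*s^3 - 14*s^2 + 7*s - 1)/(8*s^3 + 2*s^2 + 5*s - 3)
Step 3: add [[P1/(1+P1*P2)]/(1+[P1/(1+P1*P2)]*P3)], P4, P5 (parallel) -> (16*s^4 + 92*s^3 - 32*s^2 + 57*s - 25)/(32*s^3 + 8*s^2 + 20*s - 12)
Step 3 gives the fully reduced T(s), with no common factor left to cancel. The denominator's leading coefficient is 32, so divide each of its coefficients by 32 to get the monic form.

Therefore the answer is s^3 + s^2/4 + 5*s/8 - 3/8.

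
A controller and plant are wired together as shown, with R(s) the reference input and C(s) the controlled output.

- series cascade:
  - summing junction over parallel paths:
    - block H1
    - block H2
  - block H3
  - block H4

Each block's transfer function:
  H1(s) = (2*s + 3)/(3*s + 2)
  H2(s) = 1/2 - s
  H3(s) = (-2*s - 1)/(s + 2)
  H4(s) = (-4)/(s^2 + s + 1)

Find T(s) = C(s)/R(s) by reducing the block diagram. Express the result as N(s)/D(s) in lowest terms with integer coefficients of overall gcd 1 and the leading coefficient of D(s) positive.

Step 1 - parallel reduction of H1, H2 = (-6*s^2 + 3*s + 8)/(6*s + 4)
Step 2 - cascade (H1+H2), H3, H4; the result is T(s) itself (integer coefficients, no common factor, positive leading denominator coefficient)

Final answer: (-24*s^3 + 38*s + 16)/(3*s^4 + 11*s^3 + 15*s^2 + 12*s + 4)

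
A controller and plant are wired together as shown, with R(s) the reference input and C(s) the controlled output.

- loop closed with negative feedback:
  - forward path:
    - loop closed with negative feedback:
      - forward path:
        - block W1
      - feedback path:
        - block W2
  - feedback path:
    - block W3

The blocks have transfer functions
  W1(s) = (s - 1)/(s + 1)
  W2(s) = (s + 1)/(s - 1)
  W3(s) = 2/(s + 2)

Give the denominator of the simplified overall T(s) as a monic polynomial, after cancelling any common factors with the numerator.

First reduce the diagram to T(s).

(1) collapse the loop (W1 forward, W2 return): (s - 1)/(2*s + 2)
(2) feedback reduction of [W1/(1+W1*W2)], W3: (s^2 + s - 2)/(2*s^2 + 8*s + 2)
Step 2 gives the fully reduced T(s), with no common factor left to cancel. The denominator's leading coefficient is 2, so divide each of its coefficients by 2 to get the monic form.

Answer: s^2 + 4*s + 1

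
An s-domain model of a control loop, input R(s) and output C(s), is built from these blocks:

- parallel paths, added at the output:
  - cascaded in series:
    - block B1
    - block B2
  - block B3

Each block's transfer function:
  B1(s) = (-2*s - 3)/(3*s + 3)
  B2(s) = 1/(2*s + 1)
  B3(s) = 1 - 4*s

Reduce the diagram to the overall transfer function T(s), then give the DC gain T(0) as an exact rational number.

First reduce the diagram to T(s).

1. series reduction of B1, B2 gives (-2*s - 3)/(6*s^2 + 9*s + 3)
2. combine (B1*B2), B3 in parallel gives (-24*s^3 - 30*s^2 - 5*s)/(6*s^2 + 9*s + 3)
The step-2 result is T(s). Setting s = 0: T(0) = 0/3 = 0.

Answer: 0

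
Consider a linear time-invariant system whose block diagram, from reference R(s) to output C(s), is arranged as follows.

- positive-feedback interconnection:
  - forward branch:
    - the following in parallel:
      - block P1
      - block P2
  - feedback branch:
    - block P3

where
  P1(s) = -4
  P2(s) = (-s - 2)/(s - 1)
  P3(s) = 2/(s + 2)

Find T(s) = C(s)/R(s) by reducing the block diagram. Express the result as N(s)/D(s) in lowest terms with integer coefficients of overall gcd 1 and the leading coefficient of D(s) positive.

1. combine P1, P2 in parallel -> (2 - 5*s)/(s - 1)
2. close the feedback loop around (P1+P2), P3, giving the overall T(s)

Final answer: (-5*s^2 - 8*s + 4)/(s^2 + 11*s - 6)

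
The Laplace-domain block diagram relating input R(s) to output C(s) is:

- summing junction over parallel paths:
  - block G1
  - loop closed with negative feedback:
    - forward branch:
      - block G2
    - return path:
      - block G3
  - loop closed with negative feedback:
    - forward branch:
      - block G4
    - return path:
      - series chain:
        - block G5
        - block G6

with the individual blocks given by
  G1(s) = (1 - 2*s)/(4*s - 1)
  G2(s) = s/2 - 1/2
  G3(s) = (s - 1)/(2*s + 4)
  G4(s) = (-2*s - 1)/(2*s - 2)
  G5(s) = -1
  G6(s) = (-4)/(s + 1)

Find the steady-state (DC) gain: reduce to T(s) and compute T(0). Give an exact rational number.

Reducing step by step:

Step 1 - close the feedback loop around G2, G3 gives (2*s^2 + 2*s - 4)/(s^2 + 2*s + 9)
Step 2 - combine G5, G6 in series gives 4/(s + 1)
Step 3 - apply the feedback formula to G4, (G5*G6) gives (-2*s^2 - 3*s - 1)/(2*s^2 - 8*s - 6)
Step 4 - sum the parallel branches G1, [G2/(1+G2*G3)], [G4/(1+G4*(G5*G6))] gives (4*s^5 - 68*s^4 - 221*s^3 + 189*s^2 + 93*s - 69)/(8*s^5 - 18*s^4 - 12*s^3 - 332*s^2 - 132*s + 54)
Evaluating the step-4 result (the overall T(s)) at s = 0 gives T(0) = -69/54 = -23/18.

Answer: -23/18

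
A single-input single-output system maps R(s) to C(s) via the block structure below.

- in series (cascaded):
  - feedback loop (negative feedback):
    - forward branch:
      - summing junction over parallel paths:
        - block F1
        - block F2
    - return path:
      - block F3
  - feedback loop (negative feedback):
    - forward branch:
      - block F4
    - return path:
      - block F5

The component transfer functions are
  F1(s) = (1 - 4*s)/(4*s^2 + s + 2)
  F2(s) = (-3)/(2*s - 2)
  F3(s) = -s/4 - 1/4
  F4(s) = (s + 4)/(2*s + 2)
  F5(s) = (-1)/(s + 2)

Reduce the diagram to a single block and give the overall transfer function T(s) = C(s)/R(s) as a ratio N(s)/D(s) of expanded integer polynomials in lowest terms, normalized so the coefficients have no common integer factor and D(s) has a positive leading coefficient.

[1] sum the parallel branches F1, F2 -> (-20*s^2 + 7*s - 8)/(8*s^3 - 6*s^2 + 2*s - 4)
[2] collapse the loop ((F1+F2) forward, F3 return) -> (-80*s^2 + 28*s - 32)/(52*s^3 - 11*s^2 + 9*s - 8)
[3] collapse the loop (F4 forward, F5 return) -> (s^2 + 6*s + 8)/(2*s^2 + 5*s)
[4] cascade [(F1+F2)/(1+(F1+F2)*F3)], [F4/(1+F4*F5)]: this yields T(s), and no further normalization is needed

Final answer: (-80*s^4 - 452*s^3 - 504*s^2 + 32*s - 256)/(104*s^5 + 238*s^4 - 37*s^3 + 29*s^2 - 40*s)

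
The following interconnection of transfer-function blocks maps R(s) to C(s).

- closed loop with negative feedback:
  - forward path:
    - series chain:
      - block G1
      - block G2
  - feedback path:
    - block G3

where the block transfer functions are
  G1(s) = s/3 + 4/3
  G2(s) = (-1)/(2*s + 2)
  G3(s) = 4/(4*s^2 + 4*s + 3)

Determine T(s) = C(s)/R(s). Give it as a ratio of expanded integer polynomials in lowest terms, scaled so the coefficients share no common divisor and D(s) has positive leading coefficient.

(1) cascade G1, G2 = (-s - 4)/(6*s + 6)
(2) reduce the feedback loop with forward (G1*G2) and return G3; the result is T(s) itself (integer coefficients, no common factor, positive leading denominator coefficient)

Final answer: (-4*s^3 - 20*s^2 - 19*s - 12)/(24*s^3 + 48*s^2 + 38*s + 2)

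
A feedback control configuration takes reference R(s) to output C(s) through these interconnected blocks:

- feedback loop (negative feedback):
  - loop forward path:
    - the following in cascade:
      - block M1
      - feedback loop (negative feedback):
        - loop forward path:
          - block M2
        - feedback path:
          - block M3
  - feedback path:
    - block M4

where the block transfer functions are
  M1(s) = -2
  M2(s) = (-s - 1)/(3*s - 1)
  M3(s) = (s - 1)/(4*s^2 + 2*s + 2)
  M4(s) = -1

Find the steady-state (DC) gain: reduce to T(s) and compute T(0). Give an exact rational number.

(1) apply the feedback formula to M2, M3, giving (-4*s^3 - 6*s^2 - 4*s - 2)/(12*s^3 + s^2 + 4*s - 1)
(2) reduce the series chain M1, [M2/(1+M2*M3)], giving (8*s^3 + 12*s^2 + 8*s + 4)/(12*s^3 + s^2 + 4*s - 1)
(3) apply the feedback formula to (M1*[M2/(1+M2*M3)]), M4, giving (8*s^3 + 12*s^2 + 8*s + 4)/(4*s^3 - 11*s^2 - 4*s - 5)
That last expression is T(s); at s = 0 only the constant terms survive, so T(0) = 4/(-5) = -4/5.

Hence the answer: -4/5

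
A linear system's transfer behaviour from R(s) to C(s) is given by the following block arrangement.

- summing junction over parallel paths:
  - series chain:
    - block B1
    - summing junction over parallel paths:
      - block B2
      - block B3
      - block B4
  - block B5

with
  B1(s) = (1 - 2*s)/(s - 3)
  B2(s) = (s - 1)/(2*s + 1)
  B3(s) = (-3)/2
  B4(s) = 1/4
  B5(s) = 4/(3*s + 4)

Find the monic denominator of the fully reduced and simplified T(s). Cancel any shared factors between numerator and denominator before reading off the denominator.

Step 1 - reduce the parallel group B2, B3, B4 = (-6*s - 9)/(8*s + 4)
Step 2 - combine B1, (B2+B3+B4) in series = (12*s^2 + 12*s - 9)/(8*s^2 - 20*s - 12)
Step 3 - sum the parallel branches (B1*(B2+B3+B4)), B5 = (36*s^3 + 116*s^2 - 59*s - 84)/(24*s^3 - 28*s^2 - 116*s - 48)
That last expression is T(s), already simplified. Scaling its denominator by 1/24 (the reciprocal of the leading coefficient) yields the monic denominator.

Answer: s^3 - 7*s^2/6 - 29*s/6 - 2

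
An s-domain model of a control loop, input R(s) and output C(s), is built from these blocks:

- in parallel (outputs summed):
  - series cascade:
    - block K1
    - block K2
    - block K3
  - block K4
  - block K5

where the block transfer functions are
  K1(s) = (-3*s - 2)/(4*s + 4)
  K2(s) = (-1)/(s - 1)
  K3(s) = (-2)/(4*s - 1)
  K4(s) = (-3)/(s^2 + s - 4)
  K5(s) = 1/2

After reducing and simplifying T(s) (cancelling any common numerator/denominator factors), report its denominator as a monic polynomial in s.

(1) series reduction of K1, K2, K3; result (-3*s - 2)/(8*s^3 - 2*s^2 - 8*s + 2)
(2) parallel reduction of (K1*K2*K3), K4, K5; result (4*s^5 + 3*s^4 - 48*s^3 + 2*s^2 + 51*s - 2)/(8*s^5 + 6*s^4 - 42*s^3 + 2*s^2 + 34*s - 8)
That last expression is T(s), already simplified. Scaling its denominator by 1/8 (the reciprocal of the leading coefficient) yields the monic denominator.

Answer: s^5 + 3*s^4/4 - 21*s^3/4 + s^2/4 + 17*s/4 - 1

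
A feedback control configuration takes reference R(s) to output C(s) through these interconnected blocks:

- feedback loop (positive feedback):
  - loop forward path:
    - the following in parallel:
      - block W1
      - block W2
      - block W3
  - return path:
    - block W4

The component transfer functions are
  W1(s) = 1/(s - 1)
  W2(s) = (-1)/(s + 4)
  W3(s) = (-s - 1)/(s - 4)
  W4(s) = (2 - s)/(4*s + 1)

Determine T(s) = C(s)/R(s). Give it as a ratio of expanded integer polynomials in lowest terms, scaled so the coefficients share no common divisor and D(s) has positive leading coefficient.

Step 1 - reduce the parallel group W1, W2, W3 -> (-s^3 - 4*s^2 + 6*s - 16)/(s^3 - s^2 - 16*s + 16)
Step 2 - reduce the feedback loop with forward (W1+W2+W3) and return W4, which is the overall transfer function T(s) = C(s)/R(s) in lowest terms

Therefore the answer is (-4*s^4 - 17*s^3 + 20*s^2 - 58*s - 16)/(3*s^4 - 5*s^3 - 51*s^2 + 20*s + 48).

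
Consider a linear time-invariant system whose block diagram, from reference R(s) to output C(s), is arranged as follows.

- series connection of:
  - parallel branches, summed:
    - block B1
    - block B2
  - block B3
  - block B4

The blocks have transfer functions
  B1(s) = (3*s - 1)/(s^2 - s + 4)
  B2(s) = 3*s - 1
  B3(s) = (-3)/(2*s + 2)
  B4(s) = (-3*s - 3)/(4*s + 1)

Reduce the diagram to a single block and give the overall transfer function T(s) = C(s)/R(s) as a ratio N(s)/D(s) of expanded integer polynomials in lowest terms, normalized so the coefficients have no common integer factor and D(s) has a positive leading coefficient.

Step 1: sum the parallel branches B1, B2; result (3*s^3 - 4*s^2 + 16*s - 5)/(s^2 - s + 4)
Step 2: reduce the series chain (B1+B2), B3, B4 - this is the overall T(s), already in the required normalized form

Hence the answer: (27*s^3 - 36*s^2 + 144*s - 45)/(8*s^3 - 6*s^2 + 30*s + 8)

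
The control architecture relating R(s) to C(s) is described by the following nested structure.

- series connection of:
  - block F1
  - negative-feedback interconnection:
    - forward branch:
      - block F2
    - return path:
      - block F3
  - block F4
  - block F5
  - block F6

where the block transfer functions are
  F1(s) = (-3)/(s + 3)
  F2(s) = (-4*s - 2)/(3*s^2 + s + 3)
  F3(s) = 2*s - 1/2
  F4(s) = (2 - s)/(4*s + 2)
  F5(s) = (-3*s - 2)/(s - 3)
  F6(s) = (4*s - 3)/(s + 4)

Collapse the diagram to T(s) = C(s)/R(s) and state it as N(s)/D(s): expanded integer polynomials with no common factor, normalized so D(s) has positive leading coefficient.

First reduce the diagram to T(s).

(1) apply the feedback formula to F2, F3 -> (4*s + 2)/(5*s^2 + s - 4)
(2) multiply F1, [F2/(1+F2*F3)], F4, F5, F6 (series); the result is T(s) itself (integer coefficients, no common factor, positive leading denominator coefficient)

Answer: (-36*s^3 + 75*s^2 + 12*s - 36)/(5*s^5 + 21*s^4 - 45*s^3 - 205*s^2 + 144)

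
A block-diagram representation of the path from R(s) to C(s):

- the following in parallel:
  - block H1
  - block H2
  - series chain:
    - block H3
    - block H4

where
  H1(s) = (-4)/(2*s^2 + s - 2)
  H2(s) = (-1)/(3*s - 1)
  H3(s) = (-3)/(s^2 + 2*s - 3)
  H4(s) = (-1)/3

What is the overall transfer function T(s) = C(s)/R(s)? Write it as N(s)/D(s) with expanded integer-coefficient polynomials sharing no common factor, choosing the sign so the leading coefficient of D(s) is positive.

Step 1. combine H3, H4 in series gives 1/(s^2 + 2*s - 3)
Step 2. parallel reduction of H1, H2, (H3*H4); the result is T(s) itself (integer coefficients, no common factor, positive leading denominator coefficient)

Therefore the answer is (-2*s^4 - 11*s^3 - 13*s^2 + 44*s - 16)/(6*s^5 + 13*s^4 - 23*s^3 - 15*s^2 + 25*s - 6).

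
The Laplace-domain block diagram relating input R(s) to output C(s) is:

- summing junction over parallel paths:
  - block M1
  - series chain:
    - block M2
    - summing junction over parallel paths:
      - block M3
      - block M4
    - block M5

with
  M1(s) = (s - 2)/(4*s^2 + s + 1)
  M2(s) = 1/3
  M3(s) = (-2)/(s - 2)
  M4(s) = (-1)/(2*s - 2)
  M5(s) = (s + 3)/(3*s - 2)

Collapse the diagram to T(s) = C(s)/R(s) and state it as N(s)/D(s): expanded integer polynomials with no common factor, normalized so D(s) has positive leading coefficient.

The answer is (-2*s^4 - 143*s^3 + 262*s^2 - 159*s + 66)/(72*s^5 - 246*s^4 + 240*s^3 - 90*s^2 + 48*s - 24).

Reasoning:
(1) add M3, M4 (parallel) -> (6 - 5*s)/(2*s^2 - 6*s + 4)
(2) cascade M2, (M3+M4), M5 -> (-5*s^2 - 9*s + 18)/(18*s^3 - 66*s^2 + 72*s - 24)
(3) combine M1, (M2*(M3+M4)*M5) in parallel, which is the overall transfer function T(s) = C(s)/R(s) in lowest terms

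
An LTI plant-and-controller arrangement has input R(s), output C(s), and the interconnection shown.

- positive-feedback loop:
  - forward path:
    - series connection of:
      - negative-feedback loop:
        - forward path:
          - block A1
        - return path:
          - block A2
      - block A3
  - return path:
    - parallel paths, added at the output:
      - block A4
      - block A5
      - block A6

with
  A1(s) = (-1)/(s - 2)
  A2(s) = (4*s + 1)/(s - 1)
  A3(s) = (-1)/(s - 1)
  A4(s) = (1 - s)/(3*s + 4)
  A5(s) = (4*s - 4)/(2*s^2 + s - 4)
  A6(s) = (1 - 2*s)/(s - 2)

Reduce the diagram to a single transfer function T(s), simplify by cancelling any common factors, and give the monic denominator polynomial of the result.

Answer: s^6 - 43*s^5/6 - s^4/2 + 104*s^3/3 - 4*s^2/3 - 35*s + 4/3

Working:
Step 1: feedback reduction of A1, A2; result (1 - s)/(s^2 - 7*s + 1)
Step 2: multiply [A1/(1+A1*A2)], A3 (series); result 1/(s^2 - 7*s + 1)
Step 3: combine A4, A5, A6 in parallel; result (-14*s^4 + s^3 + 10*s^2 - 14*s + 24)/(6*s^4 - s^3 - 30*s^2 + 32)
Step 4: close the feedback loop around ([A1/(1+A1*A2)]*A3), (A4+A5+A6); result (6*s^4 - s^3 - 30*s^2 + 32)/(6*s^6 - 43*s^5 - 3*s^4 + 208*s^3 - 8*s^2 - 210*s + 8)
The result of step 4 is T(s) in lowest terms. Its denominator has leading coefficient 6; dividing the denominator through by 6 makes it monic.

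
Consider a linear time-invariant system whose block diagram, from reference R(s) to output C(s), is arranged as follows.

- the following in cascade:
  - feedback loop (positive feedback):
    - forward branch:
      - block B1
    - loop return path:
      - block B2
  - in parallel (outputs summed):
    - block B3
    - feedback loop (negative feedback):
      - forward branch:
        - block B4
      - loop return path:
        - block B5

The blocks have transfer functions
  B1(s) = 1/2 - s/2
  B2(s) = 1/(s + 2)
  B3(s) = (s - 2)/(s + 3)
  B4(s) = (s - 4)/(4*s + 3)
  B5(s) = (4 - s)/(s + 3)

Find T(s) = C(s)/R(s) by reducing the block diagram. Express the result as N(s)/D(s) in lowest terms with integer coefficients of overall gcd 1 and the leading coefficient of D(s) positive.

First reduce the diagram to T(s).

Step 1: feedback reduction of B1, B2 gives (-s^2 - s + 2)/(3*s + 3)
Step 2: apply the feedback formula to B4, B5 gives (s^2 - s - 12)/(3*s^2 + 23*s - 7)
Step 3: reduce the parallel group B3, [B4/(1+B4*B5)] gives (4*s^3 + 19*s^2 - 68*s - 22)/(3*s^3 + 32*s^2 + 62*s - 21)
Step 4: combine [B1/(1-B1*B2)], (B3+[B4/(1+B4*B5)]) in series, giving the overall T(s)

Answer: (-4*s^5 - 23*s^4 + 57*s^3 + 128*s^2 - 114*s - 44)/(9*s^4 + 105*s^3 + 282*s^2 + 123*s - 63)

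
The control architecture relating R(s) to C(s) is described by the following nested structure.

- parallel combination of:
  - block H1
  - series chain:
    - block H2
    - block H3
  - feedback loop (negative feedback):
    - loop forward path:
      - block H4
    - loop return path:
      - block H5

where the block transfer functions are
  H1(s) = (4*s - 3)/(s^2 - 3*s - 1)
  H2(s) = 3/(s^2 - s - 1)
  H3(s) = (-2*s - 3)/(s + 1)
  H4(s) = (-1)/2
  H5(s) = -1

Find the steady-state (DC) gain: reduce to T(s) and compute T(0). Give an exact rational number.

Reducing step by step:

[1] reduce the series chain H2, H3 -> (-6*s - 9)/(s^3 - 2*s - 1)
[2] collapse the loop (H4 forward, H5 return) -> (-1)/3
[3] sum the parallel branches H1, (H2*H3), [H4/(1+H4*H5)] -> (-s^5 + 15*s^4 - 24*s^3 - 2*s^2 + 100*s + 35)/(3*s^5 - 9*s^4 - 9*s^3 + 15*s^2 + 15*s + 3)
That last expression is T(s); at s = 0 only the constant terms survive, so T(0) = 35/3.

Answer: 35/3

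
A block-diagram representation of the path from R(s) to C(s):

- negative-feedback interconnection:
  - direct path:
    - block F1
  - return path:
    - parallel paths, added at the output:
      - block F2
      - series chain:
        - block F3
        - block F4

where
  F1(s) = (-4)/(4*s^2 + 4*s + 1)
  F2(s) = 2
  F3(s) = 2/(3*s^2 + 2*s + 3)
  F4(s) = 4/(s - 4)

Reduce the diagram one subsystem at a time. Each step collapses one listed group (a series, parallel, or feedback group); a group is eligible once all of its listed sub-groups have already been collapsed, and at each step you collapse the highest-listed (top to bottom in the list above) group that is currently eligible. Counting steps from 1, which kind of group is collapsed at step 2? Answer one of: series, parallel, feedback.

[1] cascade F3, F4
[2] combine F2, (F3*F4) in parallel
[3] apply the feedback formula to F1, (F2+(F3*F4))
Step 2: parallel.

Answer: parallel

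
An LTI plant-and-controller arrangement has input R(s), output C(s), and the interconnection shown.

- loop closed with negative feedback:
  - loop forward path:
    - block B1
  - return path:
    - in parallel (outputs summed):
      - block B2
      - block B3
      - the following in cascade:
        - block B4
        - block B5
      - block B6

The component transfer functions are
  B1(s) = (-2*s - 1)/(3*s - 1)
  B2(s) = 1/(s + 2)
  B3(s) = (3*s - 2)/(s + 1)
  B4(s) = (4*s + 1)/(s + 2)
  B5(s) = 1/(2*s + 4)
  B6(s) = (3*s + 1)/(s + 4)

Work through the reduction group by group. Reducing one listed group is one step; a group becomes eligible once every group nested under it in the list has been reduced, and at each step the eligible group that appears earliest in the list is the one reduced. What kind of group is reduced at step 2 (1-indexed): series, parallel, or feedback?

[1] combine B4, B5 in series
[2] parallel reduction of B2, B3, (B4*B5), B6
[3] reduce the feedback loop with forward B1 and return (B2+B3+(B4*B5)+B6)
So the answer for step 2 is parallel.

Hence the answer: parallel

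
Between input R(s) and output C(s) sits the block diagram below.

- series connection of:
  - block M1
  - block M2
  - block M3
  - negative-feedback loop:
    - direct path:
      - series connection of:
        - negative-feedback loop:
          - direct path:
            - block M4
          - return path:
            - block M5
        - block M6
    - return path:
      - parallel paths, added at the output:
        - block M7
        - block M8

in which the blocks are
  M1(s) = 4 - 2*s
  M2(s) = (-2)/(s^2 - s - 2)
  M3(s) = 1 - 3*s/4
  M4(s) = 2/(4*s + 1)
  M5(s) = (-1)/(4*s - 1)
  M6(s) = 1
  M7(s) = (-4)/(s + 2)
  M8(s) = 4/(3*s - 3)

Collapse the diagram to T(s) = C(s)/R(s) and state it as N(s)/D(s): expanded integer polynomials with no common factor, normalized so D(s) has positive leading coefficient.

Step 1: reduce the feedback loop with forward M4 and return M5, giving (8*s - 2)/(16*s^2 - 3)
Step 2: cascade [M4/(1+M4*M5)], M6, giving (8*s - 2)/(16*s^2 - 3)
Step 3: reduce the parallel group M7, M8, giving (20 - 8*s)/(3*s^2 + 3*s - 6)
Step 4: apply the feedback formula to ([M4/(1+M4*M5)]*M6), (M7+M8), giving (24*s^3 + 18*s^2 - 54*s + 12)/(48*s^4 + 48*s^3 - 169*s^2 + 167*s - 22)
Step 5: series reduction of M1, M2, M3, [([M4/(1+M4*M5)]*M6)/(1+([M4/(1+M4*M5)]*M6)*(M7+M8))], giving the overall T(s)

Final answer: (-72*s^4 + 42*s^3 + 234*s^2 - 252*s + 48)/(48*s^5 + 96*s^4 - 121*s^3 - 2*s^2 + 145*s - 22)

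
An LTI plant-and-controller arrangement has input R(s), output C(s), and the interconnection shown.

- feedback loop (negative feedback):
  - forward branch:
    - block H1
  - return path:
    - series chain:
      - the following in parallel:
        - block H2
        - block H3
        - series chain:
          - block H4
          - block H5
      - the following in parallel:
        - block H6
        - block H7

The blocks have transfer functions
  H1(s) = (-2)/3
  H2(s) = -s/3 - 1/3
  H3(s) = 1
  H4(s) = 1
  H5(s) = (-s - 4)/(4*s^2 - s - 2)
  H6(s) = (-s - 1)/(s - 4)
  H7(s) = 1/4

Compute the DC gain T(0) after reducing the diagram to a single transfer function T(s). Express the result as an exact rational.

[1] series reduction of H4, H5: (-s - 4)/(4*s^2 - s - 2)
[2] reduce the parallel group H2, H3, (H4*H5): (-4*s^3 + 9*s^2 - 3*s - 16)/(12*s^2 - 3*s - 6)
[3] reduce the parallel group H6, H7: (-3*s - 8)/(4*s - 16)
[4] series reduction of (H2+H3+(H4*H5)), (H6+H7): (12*s^4 + 5*s^3 - 63*s^2 + 72*s + 128)/(48*s^3 - 204*s^2 + 24*s + 96)
[5] collapse the loop (H1 forward, ((H2+H3+(H4*H5))*(H6+H7)) return): (48*s^3 - 204*s^2 + 24*s + 96)/(12*s^4 - 67*s^3 + 243*s^2 + 36*s - 16)
DC gain: substitute s = 0 into T(s) from step 5: T(0) = 96/(-16) = -6.

Hence the answer: -6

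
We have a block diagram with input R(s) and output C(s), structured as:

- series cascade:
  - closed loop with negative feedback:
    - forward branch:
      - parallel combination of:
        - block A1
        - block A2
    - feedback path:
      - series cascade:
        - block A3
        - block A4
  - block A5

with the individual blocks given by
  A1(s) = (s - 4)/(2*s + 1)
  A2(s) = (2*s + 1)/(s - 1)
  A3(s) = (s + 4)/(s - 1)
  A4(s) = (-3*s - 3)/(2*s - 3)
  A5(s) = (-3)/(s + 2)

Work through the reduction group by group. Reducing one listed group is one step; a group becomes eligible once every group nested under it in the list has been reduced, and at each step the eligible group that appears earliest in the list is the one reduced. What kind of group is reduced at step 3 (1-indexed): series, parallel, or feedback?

Reducing step by step:

Step 1 - parallel reduction of A1, A2
Step 2 - reduce the series chain A3, A4
Step 3 - apply the feedback formula to (A1+A2), (A3*A4)
Step 4 - combine [(A1+A2)/(1+(A1+A2)*(A3*A4))], A5 in series
Step 3: feedback.

Answer: feedback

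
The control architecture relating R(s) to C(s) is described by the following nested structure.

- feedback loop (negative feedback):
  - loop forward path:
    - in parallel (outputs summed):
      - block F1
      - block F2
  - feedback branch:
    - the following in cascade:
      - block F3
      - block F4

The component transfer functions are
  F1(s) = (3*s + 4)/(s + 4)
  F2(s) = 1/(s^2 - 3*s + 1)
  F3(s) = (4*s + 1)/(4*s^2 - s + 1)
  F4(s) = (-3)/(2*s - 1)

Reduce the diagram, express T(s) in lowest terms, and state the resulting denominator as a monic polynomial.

The answer is s^6 + s^5/4 - 127*s^4/8 + 151*s^3/8 + 53*s^2/8 - 49*s/8 - 7/2.

Reasoning:
Step 1 - sum the parallel branches F1, F2 gives (3*s^3 - 5*s^2 - 8*s + 8)/(s^3 + s^2 - 11*s + 4)
Step 2 - combine F3, F4 in series gives (-12*s - 3)/(8*s^3 - 6*s^2 + 3*s - 1)
Step 3 - close the feedback loop around (F1+F2), (F3*F4) gives (24*s^6 - 58*s^5 - 25*s^4 + 94*s^3 - 67*s^2 + 32*s - 8)/(8*s^6 + 2*s^5 - 127*s^4 + 151*s^3 + 53*s^2 - 49*s - 28)
Step 3 gives the fully reduced T(s), with no common factor left to cancel. The denominator's leading coefficient is 8, so divide each of its coefficients by 8 to get the monic form.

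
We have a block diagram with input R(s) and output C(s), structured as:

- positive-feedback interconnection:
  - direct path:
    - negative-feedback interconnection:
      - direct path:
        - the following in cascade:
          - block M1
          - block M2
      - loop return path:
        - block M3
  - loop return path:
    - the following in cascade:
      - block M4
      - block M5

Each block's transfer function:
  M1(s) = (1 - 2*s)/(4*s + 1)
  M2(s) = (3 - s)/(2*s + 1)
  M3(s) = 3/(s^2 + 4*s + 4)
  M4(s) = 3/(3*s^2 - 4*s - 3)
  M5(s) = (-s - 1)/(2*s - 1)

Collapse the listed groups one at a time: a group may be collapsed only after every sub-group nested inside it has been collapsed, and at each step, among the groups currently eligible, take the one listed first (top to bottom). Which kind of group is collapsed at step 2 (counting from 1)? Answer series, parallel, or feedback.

Answer: feedback

Working:
1. reduce the series chain M1, M2
2. collapse the loop ((M1*M2) forward, M3 return)
3. multiply M4, M5 (series)
4. reduce the feedback loop with forward [(M1*M2)/(1+(M1*M2)*M3)] and return (M4*M5)
Step 2 collapses a feedback group.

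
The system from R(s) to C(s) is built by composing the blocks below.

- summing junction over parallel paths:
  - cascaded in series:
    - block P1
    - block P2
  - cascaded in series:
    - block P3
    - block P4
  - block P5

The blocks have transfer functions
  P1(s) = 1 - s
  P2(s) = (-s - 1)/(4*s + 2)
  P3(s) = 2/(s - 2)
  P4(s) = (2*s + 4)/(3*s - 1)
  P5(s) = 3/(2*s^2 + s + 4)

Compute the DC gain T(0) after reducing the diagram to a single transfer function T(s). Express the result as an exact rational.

[1] series reduction of P1, P2 gives (s^2 - 1)/(4*s + 2)
[2] combine P3, P4 in series gives (4*s + 8)/(3*s^2 - 7*s + 2)
[3] combine (P1*P2), (P3*P4), P5 in parallel gives (6*s^6 - 11*s^5 + 35*s^4 + 117*s^3 + 69*s^2 + 184*s + 68)/(24*s^5 - 32*s^4 + 14*s^3 - 86*s^2 - 20*s + 16)
The step-3 result is T(s). Setting s = 0: T(0) = 68/16 = 17/4.

Hence the answer: 17/4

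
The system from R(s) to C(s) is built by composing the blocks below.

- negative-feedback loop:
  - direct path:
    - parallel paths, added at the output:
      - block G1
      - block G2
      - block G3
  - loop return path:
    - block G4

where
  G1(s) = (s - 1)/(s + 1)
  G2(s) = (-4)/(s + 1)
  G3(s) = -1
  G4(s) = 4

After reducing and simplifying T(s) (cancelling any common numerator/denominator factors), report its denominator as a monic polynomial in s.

Step 1 - parallel reduction of G1, G2, G3 gives (-6)/(s + 1)
Step 2 - reduce the feedback loop with forward (G1+G2+G3) and return G4 gives (-6)/(s - 23)
T(s) is the step-2 result (common factors already cancelled). Leading coefficient of the denominator: 1, so no rescaling is needed.

Therefore the answer is s - 23.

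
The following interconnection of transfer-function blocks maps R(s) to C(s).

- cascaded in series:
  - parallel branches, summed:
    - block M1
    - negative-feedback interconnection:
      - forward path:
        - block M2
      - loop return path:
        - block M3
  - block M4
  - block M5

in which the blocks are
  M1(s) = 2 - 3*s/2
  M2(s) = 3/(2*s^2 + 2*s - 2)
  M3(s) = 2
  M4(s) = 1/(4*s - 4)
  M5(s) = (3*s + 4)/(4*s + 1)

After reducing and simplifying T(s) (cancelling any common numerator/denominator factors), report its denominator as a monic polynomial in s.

(1) feedback reduction of M2, M3: 3/(2*s^2 + 2*s + 4)
(2) combine M1, [M2/(1+M2*M3)] in parallel: (-3*s^3 + s^2 - 2*s + 11)/(2*s^2 + 2*s + 4)
(3) series reduction of (M1+[M2/(1+M2*M3)]), M4, M5: (-9*s^4 - 9*s^3 - 2*s^2 + 25*s + 44)/(32*s^4 + 8*s^3 + 32*s^2 - 56*s - 16)
That last expression is T(s), already simplified. Scaling its denominator by 1/32 (the reciprocal of the leading coefficient) yields the monic denominator.

Answer: s^4 + s^3/4 + s^2 - 7*s/4 - 1/2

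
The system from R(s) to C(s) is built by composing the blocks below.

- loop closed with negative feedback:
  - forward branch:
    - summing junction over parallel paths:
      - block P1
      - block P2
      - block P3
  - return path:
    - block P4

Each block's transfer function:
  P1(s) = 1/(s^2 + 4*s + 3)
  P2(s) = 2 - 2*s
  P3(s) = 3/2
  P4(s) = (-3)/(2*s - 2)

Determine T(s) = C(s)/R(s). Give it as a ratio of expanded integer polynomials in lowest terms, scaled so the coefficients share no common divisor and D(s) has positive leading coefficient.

Step 1. combine P1, P2, P3 in parallel, giving (-4*s^3 - 9*s^2 + 16*s + 23)/(2*s^2 + 8*s + 6)
Step 2. collapse the loop ((P1+P2+P3) forward, P4 return); the result is T(s) itself (integer coefficients, no common factor, positive leading denominator coefficient)

Therefore the answer is (-8*s^4 - 10*s^3 + 50*s^2 + 14*s - 46)/(16*s^3 + 39*s^2 - 52*s - 81).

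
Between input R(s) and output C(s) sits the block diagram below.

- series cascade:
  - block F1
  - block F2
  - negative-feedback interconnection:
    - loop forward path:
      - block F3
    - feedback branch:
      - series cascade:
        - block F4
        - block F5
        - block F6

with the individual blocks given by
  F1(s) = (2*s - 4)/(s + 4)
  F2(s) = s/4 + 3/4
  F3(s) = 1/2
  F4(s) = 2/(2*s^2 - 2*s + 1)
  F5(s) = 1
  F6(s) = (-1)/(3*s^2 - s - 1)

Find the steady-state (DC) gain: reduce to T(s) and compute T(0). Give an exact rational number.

Reducing step by step:

(1) series reduction of F4, F5, F6 = (-2)/(6*s^4 - 8*s^3 + 3*s^2 + s - 1)
(2) feedback reduction of F3, (F4*F5*F6) = (6*s^4 - 8*s^3 + 3*s^2 + s - 1)/(12*s^4 - 16*s^3 + 6*s^2 + 2*s - 4)
(3) series reduction of F1, F2, [F3/(1+F3*(F4*F5*F6))] = (6*s^6 - 2*s^5 - 41*s^4 + 52*s^3 - 18*s^2 - 7*s + 6)/(24*s^5 + 64*s^4 - 116*s^3 + 52*s^2 + 8*s - 32)
DC gain: substitute s = 0 into T(s) from step 3: T(0) = 6/(-32) = -3/16.

Answer: -3/16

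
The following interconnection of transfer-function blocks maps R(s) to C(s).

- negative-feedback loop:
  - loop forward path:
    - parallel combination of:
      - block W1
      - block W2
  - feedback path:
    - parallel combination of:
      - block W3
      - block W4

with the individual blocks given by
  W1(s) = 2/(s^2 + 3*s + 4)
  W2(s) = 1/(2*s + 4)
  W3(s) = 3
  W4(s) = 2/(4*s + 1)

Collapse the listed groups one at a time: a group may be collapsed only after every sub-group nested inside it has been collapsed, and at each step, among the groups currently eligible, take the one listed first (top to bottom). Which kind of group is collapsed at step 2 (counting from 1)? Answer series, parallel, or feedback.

Step 1 - reduce the parallel group W1, W2
Step 2 - reduce the parallel group W3, W4
Step 3 - feedback reduction of (W1+W2), (W3+W4)
So the answer for step 2 is parallel.

Hence the answer: parallel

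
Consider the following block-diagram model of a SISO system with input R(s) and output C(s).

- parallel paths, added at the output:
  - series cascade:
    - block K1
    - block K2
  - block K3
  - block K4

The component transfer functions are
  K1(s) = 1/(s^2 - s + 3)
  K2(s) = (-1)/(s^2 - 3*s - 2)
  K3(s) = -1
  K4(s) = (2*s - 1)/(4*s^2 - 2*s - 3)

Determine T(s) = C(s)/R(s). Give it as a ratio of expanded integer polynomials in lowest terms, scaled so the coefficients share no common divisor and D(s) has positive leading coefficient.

Reducing step by step:

1. combine K1, K2 in series -> (-1)/(s^4 - 4*s^3 + 4*s^2 - 7*s - 6)
2. parallel reduction of (K1*K2), K3, K4: this yields T(s), and no further normalization is needed

Answer: (-4*s^6 + 20*s^5 - 30*s^4 + 36*s^3 - 36*s - 9)/(4*s^6 - 18*s^5 + 21*s^4 - 24*s^3 - 22*s^2 + 33*s + 18)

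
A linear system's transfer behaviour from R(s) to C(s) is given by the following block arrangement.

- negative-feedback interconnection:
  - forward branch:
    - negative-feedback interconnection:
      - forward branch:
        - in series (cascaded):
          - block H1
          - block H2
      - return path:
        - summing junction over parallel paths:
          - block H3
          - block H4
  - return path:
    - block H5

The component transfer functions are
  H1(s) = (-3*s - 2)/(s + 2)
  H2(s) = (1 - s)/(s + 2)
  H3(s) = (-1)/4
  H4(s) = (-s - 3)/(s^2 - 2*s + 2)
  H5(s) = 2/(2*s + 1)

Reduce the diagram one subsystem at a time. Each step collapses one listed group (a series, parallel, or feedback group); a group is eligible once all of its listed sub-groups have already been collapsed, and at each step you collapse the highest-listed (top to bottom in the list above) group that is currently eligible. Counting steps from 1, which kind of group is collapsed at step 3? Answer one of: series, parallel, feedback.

The answer is feedback.

Reasoning:
[1] cascade H1, H2
[2] add H3, H4 (parallel)
[3] feedback reduction of (H1*H2), (H3+H4)
[4] collapse the loop ([(H1*H2)/(1+(H1*H2)*(H3+H4))] forward, H5 return)
The group at step 3 is a feedback group.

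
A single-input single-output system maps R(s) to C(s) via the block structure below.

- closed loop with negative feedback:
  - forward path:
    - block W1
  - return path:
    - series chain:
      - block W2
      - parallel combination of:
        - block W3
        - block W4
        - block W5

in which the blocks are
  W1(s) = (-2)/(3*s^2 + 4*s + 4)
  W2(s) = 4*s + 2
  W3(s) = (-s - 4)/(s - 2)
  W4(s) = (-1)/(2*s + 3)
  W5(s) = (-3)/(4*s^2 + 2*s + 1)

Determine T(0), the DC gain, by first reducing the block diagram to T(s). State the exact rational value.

The answer is -3/14.

Reasoning:
1. parallel reduction of W3, W4, W5 gives (-8*s^4 - 52*s^3 - 72*s^2 - 29*s + 8)/(8*s^4 - 24*s^2 - 13*s - 6)
2. cascade W2, (W3+W4+W5) gives (-32*s^5 - 224*s^4 - 392*s^3 - 260*s^2 - 26*s + 16)/(8*s^4 - 24*s^2 - 13*s - 6)
3. close the feedback loop around W1, (W2*(W3+W4+W5)) gives (-16*s^4 + 48*s^2 + 26*s + 12)/(24*s^6 + 96*s^5 + 408*s^4 + 649*s^3 + 354*s^2 - 24*s - 56)
Step 3 gives the overall T(s). Then T(0) = 12/(-56) = -3/14.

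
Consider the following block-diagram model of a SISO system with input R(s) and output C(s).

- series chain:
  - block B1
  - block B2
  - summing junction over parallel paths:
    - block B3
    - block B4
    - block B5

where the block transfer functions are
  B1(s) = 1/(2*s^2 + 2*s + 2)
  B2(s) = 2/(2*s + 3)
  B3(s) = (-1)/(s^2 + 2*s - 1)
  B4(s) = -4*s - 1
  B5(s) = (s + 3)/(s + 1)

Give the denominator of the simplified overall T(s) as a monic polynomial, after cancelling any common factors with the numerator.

Answer: s^6 + 11*s^5/2 + 11*s^4 + 21*s^3/2 + 9*s^2/2 - s - 3/2

Working:
Step 1: add B3, B4, B5 (parallel) -> (-4*s^4 - 12*s^3 - 2*s^2 + 7*s - 3)/(s^3 + 3*s^2 + s - 1)
Step 2: series reduction of B1, B2, (B3+B4+B5) -> (-4*s^4 - 12*s^3 - 2*s^2 + 7*s - 3)/(2*s^6 + 11*s^5 + 22*s^4 + 21*s^3 + 9*s^2 - 2*s - 3)
The result of step 2 is T(s) in lowest terms. Its denominator has leading coefficient 2; dividing the denominator through by 2 makes it monic.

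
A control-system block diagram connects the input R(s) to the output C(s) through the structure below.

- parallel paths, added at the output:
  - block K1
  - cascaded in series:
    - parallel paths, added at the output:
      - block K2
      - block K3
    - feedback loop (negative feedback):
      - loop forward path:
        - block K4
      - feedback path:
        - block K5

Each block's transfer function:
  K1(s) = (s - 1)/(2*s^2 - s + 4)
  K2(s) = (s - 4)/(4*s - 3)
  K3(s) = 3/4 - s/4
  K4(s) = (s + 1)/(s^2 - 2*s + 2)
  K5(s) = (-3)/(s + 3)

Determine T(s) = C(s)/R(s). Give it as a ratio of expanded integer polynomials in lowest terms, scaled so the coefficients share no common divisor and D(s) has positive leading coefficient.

Answer: (-8*s^6 + 26*s^5 + 47*s^4 - 241*s^3 + 305*s^2 - 265*s - 264)/(32*s^6 - 8*s^5 - 188*s^4 + 404*s^3 - 700*s^2 + 564*s - 144)

Working:
Step 1. parallel reduction of K2, K3 = (-4*s^2 + 19*s - 25)/(16*s - 12)
Step 2. apply the feedback formula to K4, K5 = (s^2 + 4*s + 3)/(s^3 + s^2 - 7*s + 3)
Step 3. reduce the series chain (K2+K3), [K4/(1+K4*K5)] = (-4*s^4 + 3*s^3 + 39*s^2 - 43*s - 75)/(16*s^4 + 4*s^3 - 124*s^2 + 132*s - 36)
Step 4. combine K1, ((K2+K3)*[K4/(1+K4*K5)]) in parallel, giving the overall T(s)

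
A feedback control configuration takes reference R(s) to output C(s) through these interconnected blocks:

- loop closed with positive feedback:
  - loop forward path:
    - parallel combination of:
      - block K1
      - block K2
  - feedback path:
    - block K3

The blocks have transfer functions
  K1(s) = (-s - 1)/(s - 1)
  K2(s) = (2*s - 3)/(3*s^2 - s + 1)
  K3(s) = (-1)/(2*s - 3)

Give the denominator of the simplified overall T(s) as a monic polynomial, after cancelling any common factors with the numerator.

Step 1. add K1, K2 (parallel) gives (-3*s^3 - 5*s + 2)/(3*s^3 - 4*s^2 + 2*s - 1)
Step 2. reduce the feedback loop with forward (K1+K2) and return K3 gives (-6*s^4 + 9*s^3 - 10*s^2 + 19*s - 6)/(6*s^4 - 20*s^3 + 16*s^2 - 13*s + 5)
Step 2 gives the fully reduced T(s), with no common factor left to cancel. The denominator's leading coefficient is 6, so divide each of its coefficients by 6 to get the monic form.

Answer: s^4 - 10*s^3/3 + 8*s^2/3 - 13*s/6 + 5/6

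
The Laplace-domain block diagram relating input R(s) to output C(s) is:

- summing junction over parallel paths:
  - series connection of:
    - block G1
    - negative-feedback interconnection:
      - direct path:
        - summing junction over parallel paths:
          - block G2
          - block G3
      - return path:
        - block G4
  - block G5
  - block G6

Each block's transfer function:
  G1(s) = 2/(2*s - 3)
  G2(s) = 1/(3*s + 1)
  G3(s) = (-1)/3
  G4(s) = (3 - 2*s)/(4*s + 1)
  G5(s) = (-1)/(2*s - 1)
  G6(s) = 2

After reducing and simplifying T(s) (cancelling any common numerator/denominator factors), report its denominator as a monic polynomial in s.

Step 1 - add G2, G3 (parallel) gives (2 - 3*s)/(9*s + 3)
Step 2 - feedback reduction of (G2+G3), G4 gives (-12*s^2 + 5*s + 2)/(42*s^2 + 8*s + 9)
Step 3 - multiply G1, [(G2+G3)/(1+(G2+G3)*G4)] (series) gives (-24*s^2 + 10*s + 4)/(84*s^3 - 110*s^2 - 6*s - 27)
Step 4 - sum the parallel branches (G1*[(G2+G3)/(1+(G2+G3)*G4)]), G5, G6 gives (336*s^4 - 740*s^3 + 350*s^2 - 92*s + 77)/(168*s^4 - 304*s^3 + 98*s^2 - 48*s + 27)
T(s) is the step-4 result (common factors already cancelled). Leading coefficient of the denominator: 168. Divide through by 168 for the monic polynomial.

Hence the answer: s^4 - 38*s^3/21 + 7*s^2/12 - 2*s/7 + 9/56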